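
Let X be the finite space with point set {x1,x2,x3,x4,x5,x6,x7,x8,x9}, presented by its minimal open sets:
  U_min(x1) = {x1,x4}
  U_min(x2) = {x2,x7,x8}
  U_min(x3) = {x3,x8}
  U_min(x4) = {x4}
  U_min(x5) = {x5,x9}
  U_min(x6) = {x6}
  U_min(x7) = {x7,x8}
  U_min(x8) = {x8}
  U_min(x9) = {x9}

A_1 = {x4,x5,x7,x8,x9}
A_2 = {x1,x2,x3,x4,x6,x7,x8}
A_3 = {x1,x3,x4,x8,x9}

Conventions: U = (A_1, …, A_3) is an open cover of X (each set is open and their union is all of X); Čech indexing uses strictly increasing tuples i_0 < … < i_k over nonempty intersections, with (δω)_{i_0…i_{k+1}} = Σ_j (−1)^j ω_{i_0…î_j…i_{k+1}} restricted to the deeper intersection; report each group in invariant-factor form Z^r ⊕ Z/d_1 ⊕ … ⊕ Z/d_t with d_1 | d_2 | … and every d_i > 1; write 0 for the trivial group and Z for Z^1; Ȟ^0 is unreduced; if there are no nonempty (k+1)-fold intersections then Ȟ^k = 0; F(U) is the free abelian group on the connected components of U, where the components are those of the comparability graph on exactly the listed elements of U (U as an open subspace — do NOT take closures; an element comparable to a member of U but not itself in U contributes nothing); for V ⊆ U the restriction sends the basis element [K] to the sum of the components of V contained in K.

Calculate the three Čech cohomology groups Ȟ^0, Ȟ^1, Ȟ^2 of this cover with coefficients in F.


nerve simplices:
  A12={x4,x7,x8} A13={x4,x8,x9} A23={x1,x3,x4,x8}
  A123={x4,x8}
components per intersection:
  A1: {x4} {x5,x9} {x7,x8}
  A2: {x1,x4} {x2,x3,x7,x8} {x6}
  A3: {x1,x4} {x3,x8} {x9}
  A12: {x4} {x7,x8}
  A13: {x4} {x8} {x9}
  A23: {x1,x4} {x3,x8}
  A123: {x4} {x8}
C dims 9,7,2; δ0: rk 5, SNF 1^5; δ1: rk 2, SNF 1^2
degree 0: 9−5−0 = 4 → Ȟ^0 ≅ Z^4
degree 1: 7−2−5 = 0 → Ȟ^1 ≅ 0
degree 2: 2−0−2 = 0 → Ȟ^2 ≅ 0

Ȟ^0 = Z^4, Ȟ^1 = 0 and Ȟ^2 = 0


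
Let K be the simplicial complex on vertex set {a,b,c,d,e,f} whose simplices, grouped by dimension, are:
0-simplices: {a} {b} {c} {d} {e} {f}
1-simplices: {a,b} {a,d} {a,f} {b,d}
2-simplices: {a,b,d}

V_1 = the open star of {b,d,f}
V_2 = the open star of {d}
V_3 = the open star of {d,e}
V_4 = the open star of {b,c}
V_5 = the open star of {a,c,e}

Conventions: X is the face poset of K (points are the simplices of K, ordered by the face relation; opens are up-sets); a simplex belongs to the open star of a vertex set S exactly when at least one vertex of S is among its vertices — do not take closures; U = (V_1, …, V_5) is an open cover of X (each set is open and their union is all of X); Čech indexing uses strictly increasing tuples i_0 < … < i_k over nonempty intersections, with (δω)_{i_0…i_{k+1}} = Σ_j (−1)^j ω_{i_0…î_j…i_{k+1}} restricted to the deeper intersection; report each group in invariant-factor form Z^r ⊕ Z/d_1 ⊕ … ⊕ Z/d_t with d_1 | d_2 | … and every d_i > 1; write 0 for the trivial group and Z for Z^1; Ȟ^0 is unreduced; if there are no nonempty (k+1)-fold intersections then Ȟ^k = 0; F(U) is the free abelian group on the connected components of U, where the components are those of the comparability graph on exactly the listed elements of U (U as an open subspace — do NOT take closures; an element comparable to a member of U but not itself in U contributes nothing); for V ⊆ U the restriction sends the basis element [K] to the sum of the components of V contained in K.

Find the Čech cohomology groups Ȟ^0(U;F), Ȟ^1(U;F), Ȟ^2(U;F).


Ȟ^0 = Z^3; Ȟ^1 = 0; Ȟ^2 = 0

nerve simplices:
  V1={{b},{d},{f},{a,b},{a,d},{a,f},{b,d},{a,b,d}} V2={{d},{a,d},{b,d},{a,b,d}} V3={{d},{e},{a,d},{b,d},{a,b,d}} V4={{b},{c},{a,b},{b,d},{a,b,d}} V5={{a},{c},{e},{a,b},{a,d},{a,f},{a,b,d}}
  V12={{d},{a,d},{b,d},{a,b,d}} V13={{d},{a,d},{b,d},{a,b,d}} V14={{b},{a,b},{b,d},{a,b,d}} V15={{a,b},{a,d},{a,f},{a,b,d}} V23={{d},{a,d},{b,d},{a,b,d}} V24={{b,d},{a,b,d}} V25={{a,d},{a,b,d}} V34={{b,d},{a,b,d}} V35={{e},{a,d},{a,b,d}} V45={{c},{a,b},{a,b,d}}
  V123={{d},{a,d},{b,d},{a,b,d}} V124={{b,d},{a,b,d}} V125={{a,d},{a,b,d}} V134={{b,d},{a,b,d}} V135={{a,d},{a,b,d}} V145={{a,b},{a,b,d}} V234={{b,d},{a,b,d}} V235={{a,d},{a,b,d}} V245={{a,b,d}} V345={{a,b,d}}
  V1234={{b,d},{a,b,d}} V1235={{a,d},{a,b,d}} V1245={{a,b,d}} V1345={{a,b,d}} V2345={{a,b,d}}
  V12345={{a,b,d}}
components per intersection:
  V1: {{b},{d},{a,b},{a,d},{b,d},{a,b,d}} {{f},{a,f}}
  V2: {{d},{a,d},{b,d},{a,b,d}}
  V3: {{d},{a,d},{b,d},{a,b,d}} {{e}}
  V4: {{b},{a,b},{b,d},{a,b,d}} {{c}}
  V5: {{a},{a,b},{a,d},{a,f},{a,b,d}} {{c}} {{e}}
  V12: {{d},{a,d},{b,d},{a,b,d}}
  V13: {{d},{a,d},{b,d},{a,b,d}}
  V14: {{b},{a,b},{b,d},{a,b,d}}
  V15: {{a,b},{a,d},{a,b,d}} {{a,f}}
  V23: {{d},{a,d},{b,d},{a,b,d}}
  V24: {{b,d},{a,b,d}}
  V25: {{a,d},{a,b,d}}
  V34: {{b,d},{a,b,d}}
  V35: {{e}} {{a,d},{a,b,d}}
  V45: {{c}} {{a,b},{a,b,d}}
  V123: {{d},{a,d},{b,d},{a,b,d}}
  V124: {{b,d},{a,b,d}}
  V125: {{a,d},{a,b,d}}
  V134: {{b,d},{a,b,d}}
  V135: {{a,d},{a,b,d}}
  V145: {{a,b},{a,b,d}}
  V234: {{b,d},{a,b,d}}
  V235: {{a,d},{a,b,d}}
  V245: {{a,b,d}}
  V345: {{a,b,d}}
  V1234: {{b,d},{a,b,d}}
  V1235: {{a,d},{a,b,d}}
  V1245: {{a,b,d}}
  V1345: {{a,b,d}}
  V2345: {{a,b,d}}
  V12345: {{a,b,d}}
C dims 10,13,10,5; δ0: rk 7, SNF 1^7; δ1: rk 6, SNF 1^6; δ2: rk 4, SNF 1^4
degree 0: 10−7−0 = 3 → Ȟ^0 ≅ Z^3
degree 1: 13−6−7 = 0 → Ȟ^1 ≅ 0
degree 2: 10−4−6 = 0 → Ȟ^2 ≅ 0


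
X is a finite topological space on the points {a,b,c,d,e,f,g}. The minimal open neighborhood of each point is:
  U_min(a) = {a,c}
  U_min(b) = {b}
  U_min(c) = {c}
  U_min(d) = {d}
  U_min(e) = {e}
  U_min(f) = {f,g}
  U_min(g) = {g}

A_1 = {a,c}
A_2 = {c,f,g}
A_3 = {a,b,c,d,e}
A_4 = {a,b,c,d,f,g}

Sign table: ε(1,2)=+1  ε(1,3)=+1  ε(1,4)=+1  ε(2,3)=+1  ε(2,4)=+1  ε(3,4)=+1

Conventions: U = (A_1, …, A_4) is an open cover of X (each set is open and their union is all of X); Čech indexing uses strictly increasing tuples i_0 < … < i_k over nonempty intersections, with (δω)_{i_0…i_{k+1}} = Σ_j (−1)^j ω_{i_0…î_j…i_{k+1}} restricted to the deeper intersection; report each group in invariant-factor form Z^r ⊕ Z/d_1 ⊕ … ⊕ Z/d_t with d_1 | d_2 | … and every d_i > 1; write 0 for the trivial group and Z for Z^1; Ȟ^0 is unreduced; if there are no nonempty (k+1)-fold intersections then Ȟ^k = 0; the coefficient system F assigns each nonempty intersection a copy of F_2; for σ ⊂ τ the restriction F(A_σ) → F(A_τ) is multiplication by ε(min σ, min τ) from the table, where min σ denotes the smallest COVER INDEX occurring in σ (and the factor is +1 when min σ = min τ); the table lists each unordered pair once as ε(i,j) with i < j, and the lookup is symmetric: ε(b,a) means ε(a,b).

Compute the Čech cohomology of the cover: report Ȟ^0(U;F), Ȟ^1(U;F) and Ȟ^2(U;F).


Ȟ^0(U;F) ≅ Z/2,  Ȟ^1(U;F) ≅ 0,  Ȟ^2(U;F) ≅ 0

nonempty intersections:
  A12={c} A13={a,c} A14={a,c} A23={c} A24={c,f,g} A34={a,b,c,d}
  A123={c} A124={c} A134={a,c} A234={c}
  A1234={c}
C dims 4,6,4,1; δ0: rk_F2 3; δ1: rk_F2 3; δ2: rk_F2 1
Ȟ^0: (4−3)−0=1 ⇒ Z/2
Ȟ^1: (6−3)−3=0 ⇒ 0
Ȟ^2: (4−1)−3=0 ⇒ 0


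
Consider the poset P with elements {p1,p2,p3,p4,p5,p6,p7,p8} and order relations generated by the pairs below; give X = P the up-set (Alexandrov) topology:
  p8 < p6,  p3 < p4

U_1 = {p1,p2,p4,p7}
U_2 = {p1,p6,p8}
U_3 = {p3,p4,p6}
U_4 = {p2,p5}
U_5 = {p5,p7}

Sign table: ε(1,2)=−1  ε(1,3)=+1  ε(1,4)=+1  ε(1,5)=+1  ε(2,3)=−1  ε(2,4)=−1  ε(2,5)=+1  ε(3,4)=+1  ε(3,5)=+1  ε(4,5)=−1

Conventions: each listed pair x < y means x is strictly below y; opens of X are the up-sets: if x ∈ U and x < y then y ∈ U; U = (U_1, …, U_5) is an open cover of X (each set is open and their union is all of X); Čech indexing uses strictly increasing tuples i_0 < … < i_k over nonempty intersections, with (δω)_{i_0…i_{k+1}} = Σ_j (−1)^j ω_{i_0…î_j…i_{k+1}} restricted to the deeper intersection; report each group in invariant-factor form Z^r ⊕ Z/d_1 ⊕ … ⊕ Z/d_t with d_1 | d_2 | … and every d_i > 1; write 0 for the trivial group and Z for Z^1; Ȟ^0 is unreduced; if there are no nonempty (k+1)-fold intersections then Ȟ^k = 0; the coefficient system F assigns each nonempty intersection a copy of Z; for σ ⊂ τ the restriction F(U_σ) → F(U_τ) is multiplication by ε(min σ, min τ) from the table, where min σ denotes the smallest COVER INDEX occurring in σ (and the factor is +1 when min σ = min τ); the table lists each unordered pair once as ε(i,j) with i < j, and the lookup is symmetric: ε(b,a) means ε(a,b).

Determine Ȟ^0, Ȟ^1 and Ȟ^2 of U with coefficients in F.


nerve of the cover:
  U12={p1} U13={p4} U14={p2} U15={p7} U23={p6} U45={p5}
C dims 5,6; δ0: rk 5, SNF 1^4·2
Ȟ^0 = (5 − 5) − 0 = 0, so Ȟ^0 ≅ 0
Ȟ^1 = (6 − 0) − 5 = 1 plus torsion [2], so Ȟ^1 ≅ Z ⊕ Z/2
Ȟ^2 = (0 − 0) − 0 = 0, so Ȟ^2 ≅ 0

Ȟ^0 = 0, Ȟ^1 = Z ⊕ Z/2 and Ȟ^2 = 0


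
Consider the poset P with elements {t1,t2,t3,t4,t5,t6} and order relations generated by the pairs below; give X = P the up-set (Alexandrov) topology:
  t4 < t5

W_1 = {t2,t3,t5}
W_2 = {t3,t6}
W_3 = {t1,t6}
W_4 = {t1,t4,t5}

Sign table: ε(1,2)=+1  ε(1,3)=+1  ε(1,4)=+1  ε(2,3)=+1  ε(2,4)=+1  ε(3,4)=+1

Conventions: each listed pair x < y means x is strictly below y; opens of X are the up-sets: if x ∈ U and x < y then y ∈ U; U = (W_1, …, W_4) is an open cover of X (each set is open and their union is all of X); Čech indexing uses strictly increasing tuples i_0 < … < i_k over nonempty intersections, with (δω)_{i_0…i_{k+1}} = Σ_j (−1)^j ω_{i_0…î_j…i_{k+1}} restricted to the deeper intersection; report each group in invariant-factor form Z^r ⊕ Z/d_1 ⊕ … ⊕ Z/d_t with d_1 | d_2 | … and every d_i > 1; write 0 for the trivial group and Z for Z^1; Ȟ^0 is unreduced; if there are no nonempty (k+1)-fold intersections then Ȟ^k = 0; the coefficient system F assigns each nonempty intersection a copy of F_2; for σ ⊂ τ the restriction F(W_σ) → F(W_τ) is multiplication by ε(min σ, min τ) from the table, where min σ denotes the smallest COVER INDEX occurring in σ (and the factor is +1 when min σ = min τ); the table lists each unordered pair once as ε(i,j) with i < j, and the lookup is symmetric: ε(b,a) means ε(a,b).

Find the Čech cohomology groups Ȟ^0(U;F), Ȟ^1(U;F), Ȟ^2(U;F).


intersection data:
  W12={t3} W14={t5} W23={t6} W34={t1}
C dims 4,4; δ0: rk_F2 3
Ȟ^0 = (4 − 3) − 0 = 1, so Ȟ^0 ≅ Z/2
Ȟ^1 = (4 − 0) − 3 = 1, so Ȟ^1 ≅ Z/2
Ȟ^2 = (0 − 0) − 0 = 0, so Ȟ^2 ≅ 0

Ȟ^0 ≅ Z/2,  Ȟ^1 ≅ Z/2,  Ȟ^2 ≅ 0


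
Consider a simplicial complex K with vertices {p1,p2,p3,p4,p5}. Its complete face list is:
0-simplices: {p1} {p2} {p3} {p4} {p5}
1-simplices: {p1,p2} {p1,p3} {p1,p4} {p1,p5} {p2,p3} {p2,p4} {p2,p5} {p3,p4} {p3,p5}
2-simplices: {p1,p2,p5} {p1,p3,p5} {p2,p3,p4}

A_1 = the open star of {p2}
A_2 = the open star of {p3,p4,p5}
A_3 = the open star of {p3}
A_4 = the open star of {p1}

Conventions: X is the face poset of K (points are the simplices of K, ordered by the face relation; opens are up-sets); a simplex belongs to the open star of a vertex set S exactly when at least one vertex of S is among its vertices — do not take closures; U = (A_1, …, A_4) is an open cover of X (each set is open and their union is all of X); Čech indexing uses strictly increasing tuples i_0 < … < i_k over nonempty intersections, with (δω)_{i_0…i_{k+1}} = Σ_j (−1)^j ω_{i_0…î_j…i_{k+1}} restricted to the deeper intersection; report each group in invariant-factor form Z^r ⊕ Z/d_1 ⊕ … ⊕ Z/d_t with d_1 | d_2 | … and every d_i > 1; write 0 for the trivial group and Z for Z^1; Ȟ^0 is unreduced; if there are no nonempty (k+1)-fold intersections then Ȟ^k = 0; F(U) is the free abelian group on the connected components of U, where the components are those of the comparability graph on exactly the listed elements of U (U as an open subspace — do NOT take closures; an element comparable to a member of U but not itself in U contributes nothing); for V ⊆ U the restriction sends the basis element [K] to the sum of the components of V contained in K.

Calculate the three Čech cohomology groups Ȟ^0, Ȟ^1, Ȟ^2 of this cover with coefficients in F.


Ȟ^0 = Z,  Ȟ^1 = Z^2,  Ȟ^2 = 0

intersection data:
  A1={{p2},{p1,p2},{p2,p3},{p2,p4},{p2,p5},{p1,p2,p5},{p2,p3,p4}} A2={{p3},{p4},{p5},{p1,p3},{p1,p4},{p1,p5},{p2,p3},{p2,p4},{p2,p5},{p3,p4},{p3,p5},{p1,p2,p5},{p1,p3,p5},{p2,p3,p4}} A3={{p3},{p1,p3},{p2,p3},{p3,p4},{p3,p5},{p1,p3,p5},{p2,p3,p4}} A4={{p1},{p1,p2},{p1,p3},{p1,p4},{p1,p5},{p1,p2,p5},{p1,p3,p5}}
  A12={{p2,p3},{p2,p4},{p2,p5},{p1,p2,p5},{p2,p3,p4}} A13={{p2,p3},{p2,p3,p4}} A14={{p1,p2},{p1,p2,p5}} A23={{p3},{p1,p3},{p2,p3},{p3,p4},{p3,p5},{p1,p3,p5},{p2,p3,p4}} A24={{p1,p3},{p1,p4},{p1,p5},{p1,p2,p5},{p1,p3,p5}} A34={{p1,p3},{p1,p3,p5}}
  A123={{p2,p3},{p2,p3,p4}} A124={{p1,p2,p5}} A234={{p1,p3},{p1,p3,p5}}
components per intersection:
  A1: {{p2},{p1,p2},{p2,p3},{p2,p4},{p2,p5},{p1,p2,p5},{p2,p3,p4}}
  A2: {{p3},{p4},{p5},{p1,p3},{p1,p4},{p1,p5},{p2,p3},{p2,p4},{p2,p5},{p3,p4},{p3,p5},{p1,p2,p5},{p1,p3,p5},{p2,p3,p4}}
  A3: {{p3},{p1,p3},{p2,p3},{p3,p4},{p3,p5},{p1,p3,p5},{p2,p3,p4}}
  A4: {{p1},{p1,p2},{p1,p3},{p1,p4},{p1,p5},{p1,p2,p5},{p1,p3,p5}}
  A12: {{p2,p3},{p2,p4},{p2,p3,p4}} {{p2,p5},{p1,p2,p5}}
  A13: {{p2,p3},{p2,p3,p4}}
  A14: {{p1,p2},{p1,p2,p5}}
  A23: {{p3},{p1,p3},{p2,p3},{p3,p4},{p3,p5},{p1,p3,p5},{p2,p3,p4}}
  A24: {{p1,p3},{p1,p5},{p1,p2,p5},{p1,p3,p5}} {{p1,p4}}
  A34: {{p1,p3},{p1,p3,p5}}
  A123: {{p2,p3},{p2,p3,p4}}
  A124: {{p1,p2,p5}}
  A234: {{p1,p3},{p1,p3,p5}}
C dims 4,8,3; δ0: rk 3, SNF 1^3; δ1: rk 3, SNF 1^3
Ȟ^0 = (4 − 3) − 0 = 1, so Ȟ^0 ≅ Z
Ȟ^1 = (8 − 3) − 3 = 2, so Ȟ^1 ≅ Z^2
Ȟ^2 = (3 − 0) − 3 = 0, so Ȟ^2 ≅ 0


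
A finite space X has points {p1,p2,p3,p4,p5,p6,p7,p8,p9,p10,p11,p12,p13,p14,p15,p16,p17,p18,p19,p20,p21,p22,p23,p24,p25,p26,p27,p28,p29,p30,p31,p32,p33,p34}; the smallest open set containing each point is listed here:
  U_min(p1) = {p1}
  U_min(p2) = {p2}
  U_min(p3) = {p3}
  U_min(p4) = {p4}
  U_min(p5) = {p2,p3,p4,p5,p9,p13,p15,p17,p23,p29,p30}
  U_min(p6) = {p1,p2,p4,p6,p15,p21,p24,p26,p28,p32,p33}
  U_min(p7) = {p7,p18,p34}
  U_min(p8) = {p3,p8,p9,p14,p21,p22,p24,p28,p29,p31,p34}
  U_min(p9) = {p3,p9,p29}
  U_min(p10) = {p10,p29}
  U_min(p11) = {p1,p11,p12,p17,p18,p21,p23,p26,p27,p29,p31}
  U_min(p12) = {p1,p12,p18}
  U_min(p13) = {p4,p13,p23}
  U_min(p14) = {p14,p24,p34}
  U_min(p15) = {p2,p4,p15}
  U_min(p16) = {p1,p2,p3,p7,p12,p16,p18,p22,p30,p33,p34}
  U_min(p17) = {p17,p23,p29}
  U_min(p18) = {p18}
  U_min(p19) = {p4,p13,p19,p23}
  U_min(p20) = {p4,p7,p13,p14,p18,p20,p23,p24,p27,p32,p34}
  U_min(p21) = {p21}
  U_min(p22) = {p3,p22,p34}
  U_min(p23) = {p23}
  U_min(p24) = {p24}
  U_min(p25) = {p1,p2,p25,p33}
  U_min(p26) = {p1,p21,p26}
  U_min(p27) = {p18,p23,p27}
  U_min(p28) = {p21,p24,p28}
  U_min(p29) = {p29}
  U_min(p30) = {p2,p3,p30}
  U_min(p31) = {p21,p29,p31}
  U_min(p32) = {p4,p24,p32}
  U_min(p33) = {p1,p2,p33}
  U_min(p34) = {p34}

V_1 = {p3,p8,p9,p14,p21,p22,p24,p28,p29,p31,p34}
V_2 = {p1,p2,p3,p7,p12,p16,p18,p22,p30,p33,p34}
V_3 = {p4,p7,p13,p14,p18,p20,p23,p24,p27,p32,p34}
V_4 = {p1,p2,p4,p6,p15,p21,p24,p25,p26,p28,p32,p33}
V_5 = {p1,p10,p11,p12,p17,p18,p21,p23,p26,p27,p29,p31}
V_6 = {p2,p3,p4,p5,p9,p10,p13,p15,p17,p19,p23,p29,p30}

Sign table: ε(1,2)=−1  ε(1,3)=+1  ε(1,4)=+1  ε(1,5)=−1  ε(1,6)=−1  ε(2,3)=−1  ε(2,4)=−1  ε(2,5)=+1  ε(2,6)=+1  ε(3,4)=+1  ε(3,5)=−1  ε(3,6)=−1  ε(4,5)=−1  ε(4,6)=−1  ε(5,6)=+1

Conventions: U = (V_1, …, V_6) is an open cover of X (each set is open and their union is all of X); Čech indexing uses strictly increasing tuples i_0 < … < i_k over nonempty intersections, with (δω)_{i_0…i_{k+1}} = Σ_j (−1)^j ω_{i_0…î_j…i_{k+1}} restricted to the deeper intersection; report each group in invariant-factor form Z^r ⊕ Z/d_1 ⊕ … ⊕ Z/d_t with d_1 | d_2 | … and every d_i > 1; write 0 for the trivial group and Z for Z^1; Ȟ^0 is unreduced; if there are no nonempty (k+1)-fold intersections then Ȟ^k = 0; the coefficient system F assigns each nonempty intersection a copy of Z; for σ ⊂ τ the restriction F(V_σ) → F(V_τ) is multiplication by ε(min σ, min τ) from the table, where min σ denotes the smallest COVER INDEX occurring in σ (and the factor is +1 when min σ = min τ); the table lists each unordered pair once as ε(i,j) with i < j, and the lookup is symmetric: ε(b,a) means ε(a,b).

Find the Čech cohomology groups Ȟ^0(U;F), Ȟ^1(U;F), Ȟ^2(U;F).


intersection data:
  V12={p3,p22,p34} V13={p14,p24,p34} V14={p21,p24,p28} V15={p21,p29,p31} V16={p3,p9,p29} V23={p7,p18,p34} V24={p1,p2,p33} V25={p1,p12,p18} V26={p2,p3,p30} V34={p4,p24,p32} V35={p18,p23,p27} V36={p4,p13,p23} V45={p1,p21,p26} V46={p2,p4,p15} V56={p10,p17,p23,p29}
  V123={p34} V126={p3} V134={p24} V145={p21} V156={p29} V235={p18} V245={p1} V246={p2} V346={p4} V356={p23}
C dims 6,15,10; δ0: rk 5, SNF 1^5; δ1: rk 10, SNF 1^9·2
Ȟ^0 = (6 − 5) − 0 = 1, so Ȟ^0 ≅ Z
Ȟ^1 = (15 − 10) − 5 = 0, so Ȟ^1 ≅ 0
Ȟ^2 = (10 − 0) − 10 = 0 plus torsion [2], so Ȟ^2 ≅ Z/2

Ȟ^0 ≅ Z, Ȟ^1 ≅ 0, Ȟ^2 ≅ Z/2


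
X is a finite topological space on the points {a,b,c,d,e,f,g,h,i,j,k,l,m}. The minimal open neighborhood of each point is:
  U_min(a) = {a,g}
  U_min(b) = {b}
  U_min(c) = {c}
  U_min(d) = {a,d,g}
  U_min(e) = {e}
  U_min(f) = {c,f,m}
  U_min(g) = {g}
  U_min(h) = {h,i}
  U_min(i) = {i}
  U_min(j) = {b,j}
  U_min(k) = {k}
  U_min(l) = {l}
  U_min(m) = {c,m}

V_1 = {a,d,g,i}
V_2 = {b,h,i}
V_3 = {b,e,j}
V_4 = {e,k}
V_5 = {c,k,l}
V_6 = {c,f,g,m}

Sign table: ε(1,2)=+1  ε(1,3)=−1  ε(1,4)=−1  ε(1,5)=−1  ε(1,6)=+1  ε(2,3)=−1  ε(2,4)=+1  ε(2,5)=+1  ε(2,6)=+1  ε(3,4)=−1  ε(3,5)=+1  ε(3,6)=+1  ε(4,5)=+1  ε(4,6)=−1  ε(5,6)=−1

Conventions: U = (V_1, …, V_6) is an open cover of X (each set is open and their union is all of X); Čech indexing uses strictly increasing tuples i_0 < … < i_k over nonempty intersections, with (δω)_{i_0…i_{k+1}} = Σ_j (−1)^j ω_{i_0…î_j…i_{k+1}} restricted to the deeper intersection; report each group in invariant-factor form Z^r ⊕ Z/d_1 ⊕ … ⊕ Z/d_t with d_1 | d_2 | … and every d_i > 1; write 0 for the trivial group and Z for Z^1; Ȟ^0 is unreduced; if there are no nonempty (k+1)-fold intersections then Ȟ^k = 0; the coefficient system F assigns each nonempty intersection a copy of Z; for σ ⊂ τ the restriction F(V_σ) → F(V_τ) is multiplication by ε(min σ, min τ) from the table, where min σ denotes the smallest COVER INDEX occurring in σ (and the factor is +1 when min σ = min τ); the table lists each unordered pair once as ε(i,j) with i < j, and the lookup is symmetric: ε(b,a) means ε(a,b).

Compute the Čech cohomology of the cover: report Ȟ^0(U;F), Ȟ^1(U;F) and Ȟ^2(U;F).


Ȟ^0 ≅ 0, Ȟ^1 ≅ Z/2, Ȟ^2 ≅ 0

intersection data:
  V12={i} V16={g} V23={b} V34={e} V45={k} V56={c}
C dims 6,6; δ0: rk 6, SNF 1^5·2
Ȟ^0 = (6 − 6) − 0 = 0, so Ȟ^0 ≅ 0
Ȟ^1 = (6 − 0) − 6 = 0 plus torsion [2], so Ȟ^1 ≅ Z/2
Ȟ^2 = (0 − 0) − 0 = 0, so Ȟ^2 ≅ 0


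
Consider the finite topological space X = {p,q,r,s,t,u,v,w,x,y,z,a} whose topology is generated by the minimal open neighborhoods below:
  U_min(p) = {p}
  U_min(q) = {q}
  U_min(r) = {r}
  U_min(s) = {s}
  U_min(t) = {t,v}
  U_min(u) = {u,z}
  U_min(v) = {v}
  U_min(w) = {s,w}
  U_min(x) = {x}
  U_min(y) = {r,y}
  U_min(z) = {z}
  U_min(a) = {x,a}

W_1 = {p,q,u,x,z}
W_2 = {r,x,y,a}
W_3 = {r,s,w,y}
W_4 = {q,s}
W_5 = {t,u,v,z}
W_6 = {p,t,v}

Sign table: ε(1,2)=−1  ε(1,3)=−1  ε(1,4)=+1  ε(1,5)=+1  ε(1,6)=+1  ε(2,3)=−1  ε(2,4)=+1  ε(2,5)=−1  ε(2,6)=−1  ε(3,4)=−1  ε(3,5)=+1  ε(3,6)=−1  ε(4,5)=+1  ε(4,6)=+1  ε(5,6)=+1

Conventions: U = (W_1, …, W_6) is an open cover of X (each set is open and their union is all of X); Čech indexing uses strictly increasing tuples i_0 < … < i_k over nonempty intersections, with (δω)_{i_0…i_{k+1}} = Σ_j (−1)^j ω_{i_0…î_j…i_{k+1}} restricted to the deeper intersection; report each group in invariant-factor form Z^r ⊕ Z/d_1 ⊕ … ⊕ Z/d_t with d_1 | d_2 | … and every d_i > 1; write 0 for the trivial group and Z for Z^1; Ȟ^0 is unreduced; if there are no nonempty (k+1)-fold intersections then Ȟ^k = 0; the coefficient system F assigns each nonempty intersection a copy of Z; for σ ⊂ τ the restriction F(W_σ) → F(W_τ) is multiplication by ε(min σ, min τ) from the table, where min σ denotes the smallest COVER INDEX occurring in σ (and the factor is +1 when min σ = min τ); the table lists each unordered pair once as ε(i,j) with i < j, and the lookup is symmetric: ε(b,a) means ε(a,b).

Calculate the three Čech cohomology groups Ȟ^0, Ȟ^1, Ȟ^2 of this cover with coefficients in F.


cover nerve:
  W12={x} W14={q} W15={u,z} W16={p} W23={r,y} W34={s} W56={t,v}
C dims 6,7; δ0: rk 6, SNF 1^5·2
Ȟ^0: (6−6)−0=0 ⇒ 0
Ȟ^1: (7−0)−6=1 plus torsion [2] ⇒ Z ⊕ Z/2
Ȟ^2: (0−0)−0=0 ⇒ 0

Ȟ^0 ≅ 0; Ȟ^1 ≅ Z ⊕ Z/2; Ȟ^2 ≅ 0


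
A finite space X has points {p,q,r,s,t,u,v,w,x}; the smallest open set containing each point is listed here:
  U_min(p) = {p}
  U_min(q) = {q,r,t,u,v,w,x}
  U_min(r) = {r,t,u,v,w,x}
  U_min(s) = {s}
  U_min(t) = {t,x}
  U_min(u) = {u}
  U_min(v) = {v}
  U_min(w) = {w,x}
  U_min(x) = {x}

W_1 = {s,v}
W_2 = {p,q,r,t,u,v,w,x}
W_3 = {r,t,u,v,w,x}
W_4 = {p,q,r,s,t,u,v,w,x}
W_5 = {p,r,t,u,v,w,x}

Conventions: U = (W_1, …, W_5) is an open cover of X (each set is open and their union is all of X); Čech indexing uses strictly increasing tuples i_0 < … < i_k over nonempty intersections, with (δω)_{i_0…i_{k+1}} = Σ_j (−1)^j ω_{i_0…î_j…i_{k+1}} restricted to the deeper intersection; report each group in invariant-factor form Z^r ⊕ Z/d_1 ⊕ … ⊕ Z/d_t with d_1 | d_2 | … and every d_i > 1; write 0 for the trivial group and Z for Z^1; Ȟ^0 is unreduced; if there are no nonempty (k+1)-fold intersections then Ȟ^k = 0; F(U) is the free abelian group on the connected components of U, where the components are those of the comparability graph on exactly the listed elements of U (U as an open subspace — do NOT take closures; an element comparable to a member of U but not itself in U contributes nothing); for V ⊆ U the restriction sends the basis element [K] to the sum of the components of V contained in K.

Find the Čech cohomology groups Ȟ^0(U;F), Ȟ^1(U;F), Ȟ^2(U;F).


nonempty overlaps:
  W12={v} W13={v} W14={s,v} W15={v} W23={r,t,u,v,w,x} W24={p,q,r,t,u,v,w,x} W25={p,r,t,u,v,w,x} W34={r,t,u,v,w,x} W35={r,t,u,v,w,x} W45={p,r,t,u,v,w,x}
  W123={v} W124={v} W125={v} W134={v} W135={v} W145={v} W234={r,t,u,v,w,x} W235={r,t,u,v,w,x} W245={p,r,t,u,v,w,x} W345={r,t,u,v,w,x}
  W1234={v} W1235={v} W1245={v} W1345={v} W2345={r,t,u,v,w,x}
  W12345={v}
components per intersection:
  W1: {s} {v}
  W2: {p} {q,r,t,u,v,w,x}
  W3: {r,t,u,v,w,x}
  W4: {p} {q,r,t,u,v,w,x} {s}
  W5: {p} {r,t,u,v,w,x}
  W12: {v}
  W13: {v}
  W14: {s} {v}
  W15: {v}
  W23: {r,t,u,v,w,x}
  W24: {p} {q,r,t,u,v,w,x}
  W25: {p} {r,t,u,v,w,x}
  W34: {r,t,u,v,w,x}
  W35: {r,t,u,v,w,x}
  W45: {p} {r,t,u,v,w,x}
  W123: {v}
  W124: {v}
  W125: {v}
  W134: {v}
  W135: {v}
  W145: {v}
  W234: {r,t,u,v,w,x}
  W235: {r,t,u,v,w,x}
  W245: {p} {r,t,u,v,w,x}
  W345: {r,t,u,v,w,x}
  W1234: {v}
  W1235: {v}
  W1245: {v}
  W1345: {v}
  W2345: {r,t,u,v,w,x}
  W12345: {v}
C dims 10,14,11,5; δ0: rk 7, SNF 1^7; δ1: rk 7, SNF 1^7; δ2: rk 4, SNF 1^4
degree 0: 10−7−0 = 3 → Ȟ^0 ≅ Z^3
degree 1: 14−7−7 = 0 → Ȟ^1 ≅ 0
degree 2: 11−4−7 = 0 → Ȟ^2 ≅ 0

Ȟ^0(U;F) ≅ Z^3, Ȟ^1(U;F) ≅ 0, Ȟ^2(U;F) ≅ 0


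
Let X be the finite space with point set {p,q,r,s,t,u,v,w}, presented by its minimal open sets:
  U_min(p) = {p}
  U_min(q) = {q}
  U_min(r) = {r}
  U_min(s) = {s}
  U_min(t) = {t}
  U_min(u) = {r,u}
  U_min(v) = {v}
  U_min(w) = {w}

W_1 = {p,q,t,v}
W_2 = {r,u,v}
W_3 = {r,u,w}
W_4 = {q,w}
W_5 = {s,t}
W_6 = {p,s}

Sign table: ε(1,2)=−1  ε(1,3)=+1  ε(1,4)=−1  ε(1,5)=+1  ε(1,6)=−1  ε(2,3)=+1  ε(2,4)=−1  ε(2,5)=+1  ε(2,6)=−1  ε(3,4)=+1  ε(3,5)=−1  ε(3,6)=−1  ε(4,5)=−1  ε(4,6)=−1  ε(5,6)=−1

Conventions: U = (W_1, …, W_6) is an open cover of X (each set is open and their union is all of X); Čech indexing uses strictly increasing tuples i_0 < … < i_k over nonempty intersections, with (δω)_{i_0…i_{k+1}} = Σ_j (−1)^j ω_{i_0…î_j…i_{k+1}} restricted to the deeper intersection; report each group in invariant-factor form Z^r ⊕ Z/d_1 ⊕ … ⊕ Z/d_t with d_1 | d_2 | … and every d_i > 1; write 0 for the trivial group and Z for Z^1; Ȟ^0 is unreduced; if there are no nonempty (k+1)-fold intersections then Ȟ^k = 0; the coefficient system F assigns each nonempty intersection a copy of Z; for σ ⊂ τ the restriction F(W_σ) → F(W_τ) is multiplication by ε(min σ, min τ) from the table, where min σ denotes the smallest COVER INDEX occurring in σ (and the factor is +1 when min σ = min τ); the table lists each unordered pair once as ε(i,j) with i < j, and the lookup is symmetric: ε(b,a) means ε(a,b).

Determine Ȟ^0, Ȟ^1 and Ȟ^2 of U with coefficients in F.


intersection data:
  W12={v} W14={q} W15={t} W16={p} W23={r,u} W34={w} W56={s}
C dims 6,7; δ0: rk 5, SNF 1^5
Ȟ^0 = (6 − 5) − 0 = 1, so Ȟ^0 ≅ Z
Ȟ^1 = (7 − 0) − 5 = 2, so Ȟ^1 ≅ Z^2
Ȟ^2 = (0 − 0) − 0 = 0, so Ȟ^2 ≅ 0

Ȟ^0 ≅ Z, Ȟ^1 ≅ Z^2, Ȟ^2 ≅ 0


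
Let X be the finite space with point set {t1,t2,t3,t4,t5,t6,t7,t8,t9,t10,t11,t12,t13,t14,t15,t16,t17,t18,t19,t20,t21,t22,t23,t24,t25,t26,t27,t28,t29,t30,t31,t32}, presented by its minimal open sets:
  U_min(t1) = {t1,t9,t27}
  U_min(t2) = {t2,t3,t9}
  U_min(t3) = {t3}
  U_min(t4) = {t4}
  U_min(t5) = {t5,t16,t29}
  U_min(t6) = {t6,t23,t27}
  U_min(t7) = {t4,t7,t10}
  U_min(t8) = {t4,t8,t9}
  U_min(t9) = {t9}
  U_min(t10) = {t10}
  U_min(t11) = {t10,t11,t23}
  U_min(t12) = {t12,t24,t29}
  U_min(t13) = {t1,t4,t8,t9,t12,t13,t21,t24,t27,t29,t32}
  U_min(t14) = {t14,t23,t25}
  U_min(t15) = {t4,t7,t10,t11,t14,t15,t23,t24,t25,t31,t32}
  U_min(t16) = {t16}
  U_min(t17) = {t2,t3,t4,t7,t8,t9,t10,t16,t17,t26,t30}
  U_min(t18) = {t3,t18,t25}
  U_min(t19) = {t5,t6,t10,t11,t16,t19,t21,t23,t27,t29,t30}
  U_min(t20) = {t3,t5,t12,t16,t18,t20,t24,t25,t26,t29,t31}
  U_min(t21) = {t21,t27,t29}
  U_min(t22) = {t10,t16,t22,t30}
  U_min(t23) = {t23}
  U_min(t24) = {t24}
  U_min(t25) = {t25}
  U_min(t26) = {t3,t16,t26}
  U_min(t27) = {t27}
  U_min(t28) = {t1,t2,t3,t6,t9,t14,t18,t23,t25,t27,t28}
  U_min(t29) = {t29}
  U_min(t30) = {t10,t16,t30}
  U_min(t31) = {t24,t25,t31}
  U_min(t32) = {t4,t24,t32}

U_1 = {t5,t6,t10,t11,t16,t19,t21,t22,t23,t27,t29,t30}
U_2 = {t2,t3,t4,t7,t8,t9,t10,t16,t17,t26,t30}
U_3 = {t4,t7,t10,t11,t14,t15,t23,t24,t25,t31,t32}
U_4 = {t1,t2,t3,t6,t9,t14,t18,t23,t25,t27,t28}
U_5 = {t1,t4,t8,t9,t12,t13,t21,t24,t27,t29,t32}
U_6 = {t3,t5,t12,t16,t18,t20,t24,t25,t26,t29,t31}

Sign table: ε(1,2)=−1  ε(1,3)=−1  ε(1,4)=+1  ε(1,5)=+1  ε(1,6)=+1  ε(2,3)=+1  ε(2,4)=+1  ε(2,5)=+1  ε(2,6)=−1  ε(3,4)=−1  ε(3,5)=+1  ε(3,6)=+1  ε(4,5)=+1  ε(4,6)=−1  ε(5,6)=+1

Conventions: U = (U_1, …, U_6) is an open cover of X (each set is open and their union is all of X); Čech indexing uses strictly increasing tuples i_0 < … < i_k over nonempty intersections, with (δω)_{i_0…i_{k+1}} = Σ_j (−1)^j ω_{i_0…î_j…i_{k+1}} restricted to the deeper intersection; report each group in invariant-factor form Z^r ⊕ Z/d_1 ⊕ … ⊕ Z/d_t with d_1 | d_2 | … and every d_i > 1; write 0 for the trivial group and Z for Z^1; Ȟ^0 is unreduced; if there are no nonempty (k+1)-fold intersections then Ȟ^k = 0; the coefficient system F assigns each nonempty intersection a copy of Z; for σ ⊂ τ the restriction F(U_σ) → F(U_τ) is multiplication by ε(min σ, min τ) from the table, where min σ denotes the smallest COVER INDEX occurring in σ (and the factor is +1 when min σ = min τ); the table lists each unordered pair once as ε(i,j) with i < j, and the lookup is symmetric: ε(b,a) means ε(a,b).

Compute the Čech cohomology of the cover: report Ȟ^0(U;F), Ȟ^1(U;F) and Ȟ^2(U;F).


Ȟ^0(U;F) ≅ 0, Ȟ^1(U;F) ≅ Z/2 and Ȟ^2(U;F) ≅ Z

cover nerve:
  U12={t10,t16,t30} U13={t10,t11,t23} U14={t6,t23,t27} U15={t21,t27,t29} U16={t5,t16,t29} U23={t4,t7,t10} U24={t2,t3,t9} U25={t4,t8,t9} U26={t3,t16,t26} U34={t14,t23,t25} U35={t4,t24,t32} U36={t24,t25,t31} U45={t1,t9,t27} U46={t3,t18,t25} U56={t12,t24,t29}
  U123={t10} U126={t16} U134={t23} U145={t27} U156={t29} U235={t4} U245={t9} U246={t3} U346={t25} U356={t24}
C dims 6,15,10; δ0: rk 6, SNF 1^5·2; δ1: rk 9, SNF 1^9
Ȟ^0: (6−6)−0=0 ⇒ 0
Ȟ^1: (15−9)−6=0 plus torsion [2] ⇒ Z/2
Ȟ^2: (10−0)−9=1 ⇒ Z


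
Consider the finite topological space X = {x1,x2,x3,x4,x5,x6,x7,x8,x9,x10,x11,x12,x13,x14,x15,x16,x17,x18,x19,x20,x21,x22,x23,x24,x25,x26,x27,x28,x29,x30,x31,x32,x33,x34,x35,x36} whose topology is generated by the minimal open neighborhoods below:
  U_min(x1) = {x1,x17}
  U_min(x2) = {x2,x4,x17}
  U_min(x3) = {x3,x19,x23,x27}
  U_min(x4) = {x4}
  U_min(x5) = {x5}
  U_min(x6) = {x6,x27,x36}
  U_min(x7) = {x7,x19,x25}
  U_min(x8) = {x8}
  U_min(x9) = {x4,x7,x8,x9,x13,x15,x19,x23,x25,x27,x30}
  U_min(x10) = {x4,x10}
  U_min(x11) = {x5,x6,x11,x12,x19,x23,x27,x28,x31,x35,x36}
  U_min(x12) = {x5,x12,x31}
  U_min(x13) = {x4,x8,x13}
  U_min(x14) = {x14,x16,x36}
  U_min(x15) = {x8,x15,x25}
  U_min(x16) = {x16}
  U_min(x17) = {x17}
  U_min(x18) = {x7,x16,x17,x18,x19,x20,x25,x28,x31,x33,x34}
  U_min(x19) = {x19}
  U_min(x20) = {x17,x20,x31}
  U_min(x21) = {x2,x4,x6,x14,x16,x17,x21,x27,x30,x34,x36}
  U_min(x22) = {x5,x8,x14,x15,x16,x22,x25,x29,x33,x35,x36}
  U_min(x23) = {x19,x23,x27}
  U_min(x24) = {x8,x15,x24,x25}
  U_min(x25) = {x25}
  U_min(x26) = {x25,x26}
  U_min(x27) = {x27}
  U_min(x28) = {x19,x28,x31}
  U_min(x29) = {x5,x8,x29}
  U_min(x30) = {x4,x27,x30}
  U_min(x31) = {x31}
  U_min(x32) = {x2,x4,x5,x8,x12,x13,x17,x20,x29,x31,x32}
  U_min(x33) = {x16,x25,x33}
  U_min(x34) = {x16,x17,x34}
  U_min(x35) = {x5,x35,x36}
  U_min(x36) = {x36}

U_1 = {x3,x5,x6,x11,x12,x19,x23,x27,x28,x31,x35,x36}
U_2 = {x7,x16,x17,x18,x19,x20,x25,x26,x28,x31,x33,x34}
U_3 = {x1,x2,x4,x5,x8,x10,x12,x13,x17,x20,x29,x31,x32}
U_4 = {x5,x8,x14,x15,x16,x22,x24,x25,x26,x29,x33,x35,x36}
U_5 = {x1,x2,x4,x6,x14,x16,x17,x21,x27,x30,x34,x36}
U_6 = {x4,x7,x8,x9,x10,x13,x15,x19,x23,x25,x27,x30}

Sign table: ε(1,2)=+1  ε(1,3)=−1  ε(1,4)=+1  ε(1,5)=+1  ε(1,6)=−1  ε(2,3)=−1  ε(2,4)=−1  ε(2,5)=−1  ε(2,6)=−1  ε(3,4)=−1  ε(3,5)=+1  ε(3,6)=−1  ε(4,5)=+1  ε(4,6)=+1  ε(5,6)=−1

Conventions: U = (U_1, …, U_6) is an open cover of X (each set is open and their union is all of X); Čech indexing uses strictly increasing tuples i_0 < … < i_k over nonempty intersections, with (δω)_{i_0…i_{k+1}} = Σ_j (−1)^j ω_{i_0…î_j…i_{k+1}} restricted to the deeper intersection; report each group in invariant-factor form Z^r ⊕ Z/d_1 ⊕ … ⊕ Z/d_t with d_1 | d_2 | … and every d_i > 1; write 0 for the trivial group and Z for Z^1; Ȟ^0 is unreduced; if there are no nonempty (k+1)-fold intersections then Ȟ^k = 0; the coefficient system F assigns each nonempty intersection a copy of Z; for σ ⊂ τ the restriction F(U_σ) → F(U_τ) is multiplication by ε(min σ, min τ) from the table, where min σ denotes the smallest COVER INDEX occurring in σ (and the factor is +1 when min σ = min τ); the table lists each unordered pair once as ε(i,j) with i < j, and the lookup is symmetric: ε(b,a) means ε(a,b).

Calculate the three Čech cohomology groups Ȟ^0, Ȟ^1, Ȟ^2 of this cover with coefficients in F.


nerve simplices:
  U12={x19,x28,x31} U13={x5,x12,x31} U14={x5,x35,x36} U15={x6,x27,x36} U16={x19,x23,x27} U23={x17,x20,x31} U24={x16,x25,x26,x33} U25={x16,x17,x34} U26={x7,x19,x25} U34={x5,x8,x29} U35={x1,x2,x4,x17} U36={x4,x8,x10,x13} U45={x14,x16,x36} U46={x8,x15,x25} U56={x4,x27,x30}
  U123={x31} U126={x19} U134={x5} U145={x36} U156={x27} U235={x17} U245={x16} U246={x25} U346={x8} U356={x4}
C dims 6,15,10; δ0: rk 6, SNF 1^5·2; δ1: rk 9, SNF 1^9
degree 0: 6−6−0 = 0 → Ȟ^0 ≅ 0
degree 1: 15−9−6 = 0 plus torsion [2] → Ȟ^1 ≅ Z/2
degree 2: 10−0−9 = 1 → Ȟ^2 ≅ Z

Ȟ^0(U;F) ≅ 0, Ȟ^1(U;F) ≅ Z/2 and Ȟ^2(U;F) ≅ Z


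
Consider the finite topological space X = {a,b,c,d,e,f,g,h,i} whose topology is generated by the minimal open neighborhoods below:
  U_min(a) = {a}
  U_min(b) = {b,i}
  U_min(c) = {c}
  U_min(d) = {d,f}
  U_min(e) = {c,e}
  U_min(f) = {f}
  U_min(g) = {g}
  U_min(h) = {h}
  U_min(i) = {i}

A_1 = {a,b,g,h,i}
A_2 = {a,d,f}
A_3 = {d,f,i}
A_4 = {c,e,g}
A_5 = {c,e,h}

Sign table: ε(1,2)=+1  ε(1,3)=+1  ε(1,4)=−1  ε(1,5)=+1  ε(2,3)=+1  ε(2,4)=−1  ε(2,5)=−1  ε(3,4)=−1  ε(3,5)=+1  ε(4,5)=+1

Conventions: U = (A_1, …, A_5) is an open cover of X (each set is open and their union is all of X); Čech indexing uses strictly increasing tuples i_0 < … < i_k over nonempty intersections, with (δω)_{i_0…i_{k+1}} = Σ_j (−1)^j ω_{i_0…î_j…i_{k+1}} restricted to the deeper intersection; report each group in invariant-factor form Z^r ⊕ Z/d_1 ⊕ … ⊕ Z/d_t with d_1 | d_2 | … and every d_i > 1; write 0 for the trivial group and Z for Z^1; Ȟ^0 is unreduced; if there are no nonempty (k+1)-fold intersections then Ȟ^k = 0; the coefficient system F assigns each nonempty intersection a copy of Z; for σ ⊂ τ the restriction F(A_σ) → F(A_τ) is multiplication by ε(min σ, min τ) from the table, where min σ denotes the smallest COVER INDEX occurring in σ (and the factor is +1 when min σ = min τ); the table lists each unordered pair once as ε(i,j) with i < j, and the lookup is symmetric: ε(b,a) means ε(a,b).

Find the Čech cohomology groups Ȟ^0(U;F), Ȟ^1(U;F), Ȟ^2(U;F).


Ȟ^0 ≅ 0, Ȟ^1 ≅ Z ⊕ Z/2, Ȟ^2 ≅ 0

nerve simplices:
  A12={a} A13={i} A14={g} A15={h} A23={d,f} A45={c,e}
C dims 5,6; δ0: rk 5, SNF 1^4·2
degree 0: 5−5−0 = 0 → Ȟ^0 ≅ 0
degree 1: 6−0−5 = 1 plus torsion [2] → Ȟ^1 ≅ Z ⊕ Z/2
degree 2: 0−0−0 = 0 → Ȟ^2 ≅ 0


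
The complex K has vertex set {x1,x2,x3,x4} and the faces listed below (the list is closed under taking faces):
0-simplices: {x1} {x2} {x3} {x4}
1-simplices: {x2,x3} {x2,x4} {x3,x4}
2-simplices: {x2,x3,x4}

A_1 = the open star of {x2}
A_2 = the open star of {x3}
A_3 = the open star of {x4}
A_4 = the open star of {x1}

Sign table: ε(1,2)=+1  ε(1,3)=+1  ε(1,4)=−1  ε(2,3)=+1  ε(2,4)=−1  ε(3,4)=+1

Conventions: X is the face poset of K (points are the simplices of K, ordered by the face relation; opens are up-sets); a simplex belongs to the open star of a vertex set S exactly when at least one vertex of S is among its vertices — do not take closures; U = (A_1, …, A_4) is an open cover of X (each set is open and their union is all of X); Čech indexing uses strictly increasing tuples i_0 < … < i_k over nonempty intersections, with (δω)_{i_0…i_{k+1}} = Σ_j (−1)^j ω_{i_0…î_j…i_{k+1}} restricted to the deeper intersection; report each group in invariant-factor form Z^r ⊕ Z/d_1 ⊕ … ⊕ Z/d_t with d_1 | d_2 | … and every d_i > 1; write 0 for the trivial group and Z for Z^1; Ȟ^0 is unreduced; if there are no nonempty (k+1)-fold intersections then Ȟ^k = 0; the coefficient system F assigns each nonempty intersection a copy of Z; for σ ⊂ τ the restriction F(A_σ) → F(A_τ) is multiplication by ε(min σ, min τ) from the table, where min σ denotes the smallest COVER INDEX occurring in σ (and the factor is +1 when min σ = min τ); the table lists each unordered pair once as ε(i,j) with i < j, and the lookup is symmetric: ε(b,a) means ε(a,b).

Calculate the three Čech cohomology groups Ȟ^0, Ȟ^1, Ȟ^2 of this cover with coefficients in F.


nonempty overlaps:
  A1={{x2},{x2,x3},{x2,x4},{x2,x3,x4}} A2={{x3},{x2,x3},{x3,x4},{x2,x3,x4}} A3={{x4},{x2,x4},{x3,x4},{x2,x3,x4}} A4={{x1}}
  A12={{x2,x3},{x2,x3,x4}} A13={{x2,x4},{x2,x3,x4}} A23={{x3,x4},{x2,x3,x4}}
  A123={{x2,x3,x4}}
C dims 4,3,1; δ0: rk 2, SNF 1^2; δ1: rk 1, SNF 1^1
degree 0: 4−2−0 = 2 → Ȟ^0 ≅ Z^2
degree 1: 3−1−2 = 0 → Ȟ^1 ≅ 0
degree 2: 1−0−1 = 0 → Ȟ^2 ≅ 0

Ȟ^0 = Z^2,  Ȟ^1 = 0,  Ȟ^2 = 0


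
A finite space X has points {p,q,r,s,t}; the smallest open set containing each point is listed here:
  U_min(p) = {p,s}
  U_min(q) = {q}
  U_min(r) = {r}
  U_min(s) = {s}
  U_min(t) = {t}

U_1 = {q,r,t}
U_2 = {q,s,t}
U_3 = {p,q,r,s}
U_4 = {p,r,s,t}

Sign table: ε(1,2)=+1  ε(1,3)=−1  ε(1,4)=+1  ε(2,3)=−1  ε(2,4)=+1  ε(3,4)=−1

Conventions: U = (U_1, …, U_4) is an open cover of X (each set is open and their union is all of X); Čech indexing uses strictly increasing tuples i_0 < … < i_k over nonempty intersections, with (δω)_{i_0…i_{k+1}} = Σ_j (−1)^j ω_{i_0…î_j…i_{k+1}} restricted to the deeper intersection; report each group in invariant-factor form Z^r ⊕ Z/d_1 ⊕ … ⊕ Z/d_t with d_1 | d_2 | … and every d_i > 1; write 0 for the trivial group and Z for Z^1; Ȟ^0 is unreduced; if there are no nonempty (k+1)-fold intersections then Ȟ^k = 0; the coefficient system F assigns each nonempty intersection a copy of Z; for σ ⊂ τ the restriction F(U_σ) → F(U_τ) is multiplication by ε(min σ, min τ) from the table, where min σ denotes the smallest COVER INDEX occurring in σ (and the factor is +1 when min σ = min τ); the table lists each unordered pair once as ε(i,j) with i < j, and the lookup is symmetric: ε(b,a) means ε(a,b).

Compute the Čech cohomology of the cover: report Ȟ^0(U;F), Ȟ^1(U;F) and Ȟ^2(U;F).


nonempty intersections:
  U12={q,t} U13={q,r} U14={r,t} U23={q,s} U24={s,t} U34={p,r,s}
  U123={q} U124={t} U134={r} U234={s}
C dims 4,6,4; δ0: rk 3, SNF 1^3; δ1: rk 3, SNF 1^3
Ȟ^0: (4−3)−0=1 ⇒ Z
Ȟ^1: (6−3)−3=0 ⇒ 0
Ȟ^2: (4−0)−3=1 ⇒ Z

Ȟ^0 = Z,  Ȟ^1 = 0,  Ȟ^2 = Z


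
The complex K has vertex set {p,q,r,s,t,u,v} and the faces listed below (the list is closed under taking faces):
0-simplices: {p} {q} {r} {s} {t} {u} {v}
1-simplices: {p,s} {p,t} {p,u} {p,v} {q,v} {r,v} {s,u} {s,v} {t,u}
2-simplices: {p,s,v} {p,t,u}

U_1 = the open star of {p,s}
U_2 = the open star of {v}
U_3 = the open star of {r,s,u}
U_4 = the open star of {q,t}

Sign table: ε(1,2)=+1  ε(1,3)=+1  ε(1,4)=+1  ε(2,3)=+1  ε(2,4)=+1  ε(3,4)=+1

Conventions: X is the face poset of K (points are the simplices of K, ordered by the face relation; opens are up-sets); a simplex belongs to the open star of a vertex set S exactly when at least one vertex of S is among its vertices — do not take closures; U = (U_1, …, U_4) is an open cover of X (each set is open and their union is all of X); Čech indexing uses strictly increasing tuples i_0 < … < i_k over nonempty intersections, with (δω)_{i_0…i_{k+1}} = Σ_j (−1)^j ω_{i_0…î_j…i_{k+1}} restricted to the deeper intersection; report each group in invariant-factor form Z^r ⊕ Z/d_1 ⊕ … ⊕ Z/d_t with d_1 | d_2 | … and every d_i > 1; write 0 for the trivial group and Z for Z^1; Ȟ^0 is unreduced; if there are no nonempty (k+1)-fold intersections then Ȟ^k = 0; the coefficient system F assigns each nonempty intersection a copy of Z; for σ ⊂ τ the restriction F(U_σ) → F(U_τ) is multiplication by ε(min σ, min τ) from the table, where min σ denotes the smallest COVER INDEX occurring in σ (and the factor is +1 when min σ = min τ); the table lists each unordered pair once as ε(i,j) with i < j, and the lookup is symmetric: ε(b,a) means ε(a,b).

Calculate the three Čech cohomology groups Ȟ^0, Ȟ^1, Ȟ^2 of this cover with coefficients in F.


nerve simplices:
  U1={{p},{s},{p,s},{p,t},{p,u},{p,v},{s,u},{s,v},{p,s,v},{p,t,u}} U2={{v},{p,v},{q,v},{r,v},{s,v},{p,s,v}} U3={{r},{s},{u},{p,s},{p,u},{r,v},{s,u},{s,v},{t,u},{p,s,v},{p,t,u}} U4={{q},{t},{p,t},{q,v},{t,u},{p,t,u}}
  U12={{p,v},{s,v},{p,s,v}} U13={{s},{p,s},{p,u},{s,u},{s,v},{p,s,v},{p,t,u}} U14={{p,t},{p,t,u}} U23={{r,v},{s,v},{p,s,v}} U24={{q,v}} U34={{t,u},{p,t,u}}
  U123={{s,v},{p,s,v}} U134={{p,t,u}}
C dims 4,6,2; δ0: rk 3, SNF 1^3; δ1: rk 2, SNF 1^2
degree 0: 4−3−0 = 1 → Ȟ^0 ≅ Z
degree 1: 6−2−3 = 1 → Ȟ^1 ≅ Z
degree 2: 2−0−2 = 0 → Ȟ^2 ≅ 0

Ȟ^0(U;F) ≅ Z; Ȟ^1(U;F) ≅ Z; Ȟ^2(U;F) ≅ 0
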